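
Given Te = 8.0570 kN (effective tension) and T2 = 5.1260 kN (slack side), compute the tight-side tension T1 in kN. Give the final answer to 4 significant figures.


T1 = Te + T2 = 8.0570 + 5.1260
T1 = 13.18 kN


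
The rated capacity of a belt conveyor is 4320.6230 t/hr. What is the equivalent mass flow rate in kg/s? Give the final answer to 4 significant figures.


m_dot = 4320.6230 * 1000 / 3600
m_dot = 1200 kg/s


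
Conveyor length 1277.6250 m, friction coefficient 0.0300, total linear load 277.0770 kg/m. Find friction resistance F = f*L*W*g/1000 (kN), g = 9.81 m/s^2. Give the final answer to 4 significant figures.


F = 0.0300 * 1277.6250 * 277.0770 * 9.81 / 1000
F = 104.2 kN


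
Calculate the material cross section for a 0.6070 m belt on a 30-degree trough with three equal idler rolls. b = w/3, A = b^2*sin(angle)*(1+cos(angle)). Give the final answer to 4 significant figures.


b = 0.6070/3 = 0.202333 m
A = 0.202333^2 * sin(30 deg) * (1 + cos(30 deg))
A = 0.03820 m^2


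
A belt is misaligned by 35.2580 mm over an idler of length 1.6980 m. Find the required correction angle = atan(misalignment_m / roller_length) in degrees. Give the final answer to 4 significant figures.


misalign_m = 35.2580 / 1000 = 0.035258 m
angle = atan(0.035258 / 1.6980)
angle = 1.190 deg


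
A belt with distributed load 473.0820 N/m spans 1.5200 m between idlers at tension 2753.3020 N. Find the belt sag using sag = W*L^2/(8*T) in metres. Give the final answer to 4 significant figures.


sag = 473.0820 * 1.5200^2 / (8 * 2753.3020)
sag = 0.04962 m


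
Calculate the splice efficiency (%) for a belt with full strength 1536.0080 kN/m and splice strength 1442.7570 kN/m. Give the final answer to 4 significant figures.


Eff = 1442.7570 / 1536.0080 * 100
Eff = 93.93 %


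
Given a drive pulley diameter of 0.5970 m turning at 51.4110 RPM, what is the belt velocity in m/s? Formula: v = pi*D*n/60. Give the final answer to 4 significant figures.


v = pi * 0.5970 * 51.4110 / 60
v = 1.607 m/s


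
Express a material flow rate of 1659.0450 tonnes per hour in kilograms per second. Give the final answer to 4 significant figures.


m_dot = 1659.0450 * 1000 / 3600
m_dot = 460.8 kg/s


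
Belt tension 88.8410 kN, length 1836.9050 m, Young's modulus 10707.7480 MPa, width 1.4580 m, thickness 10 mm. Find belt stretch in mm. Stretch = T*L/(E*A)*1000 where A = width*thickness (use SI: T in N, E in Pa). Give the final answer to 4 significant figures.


A = 1.4580 * 0.01 = 0.01458 m^2
Stretch = 88.8410*1000 * 1836.9050 / (10707.7480e6 * 0.01458) * 1000
Stretch = 1045 mm


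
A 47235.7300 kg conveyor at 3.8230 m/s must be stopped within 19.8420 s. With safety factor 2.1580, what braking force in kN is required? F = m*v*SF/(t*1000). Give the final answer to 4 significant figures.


F = 47235.7300 * 3.8230 / 19.8420 * 2.1580 / 1000
F = 19.64 kN


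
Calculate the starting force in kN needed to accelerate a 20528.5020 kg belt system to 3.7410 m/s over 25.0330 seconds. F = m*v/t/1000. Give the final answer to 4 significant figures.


F = 20528.5020 * 3.7410 / 25.0330 / 1000
F = 3.068 kN


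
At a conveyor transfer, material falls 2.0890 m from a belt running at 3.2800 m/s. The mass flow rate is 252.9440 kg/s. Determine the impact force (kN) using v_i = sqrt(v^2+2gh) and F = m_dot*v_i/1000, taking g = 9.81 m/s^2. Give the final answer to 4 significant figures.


v_i = sqrt(3.2800^2 + 2*9.81*2.0890) = 7.19337 m/s
F = 252.9440 * 7.19337 / 1000
F = 1.820 kN


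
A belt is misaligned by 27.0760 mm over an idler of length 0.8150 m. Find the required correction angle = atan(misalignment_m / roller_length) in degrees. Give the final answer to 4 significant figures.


misalign_m = 27.0760 / 1000 = 0.027076 m
angle = atan(0.027076 / 0.8150)
angle = 1.903 deg


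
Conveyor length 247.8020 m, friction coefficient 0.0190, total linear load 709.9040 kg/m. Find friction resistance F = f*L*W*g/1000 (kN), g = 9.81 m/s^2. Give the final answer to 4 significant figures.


F = 0.0190 * 247.8020 * 709.9040 * 9.81 / 1000
F = 32.79 kN


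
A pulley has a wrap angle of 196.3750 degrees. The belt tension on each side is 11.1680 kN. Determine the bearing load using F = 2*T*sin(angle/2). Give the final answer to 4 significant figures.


F = 2 * 11.1680 * sin(196.3750/2 deg)
F = 22.11 kN


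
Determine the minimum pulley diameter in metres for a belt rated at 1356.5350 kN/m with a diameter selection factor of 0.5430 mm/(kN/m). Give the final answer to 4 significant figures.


D = 1356.5350 * 0.5430 / 1000
D = 0.7366 m


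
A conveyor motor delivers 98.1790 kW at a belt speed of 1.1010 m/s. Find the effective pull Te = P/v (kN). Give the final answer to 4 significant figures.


Te = P / v = 98.1790 / 1.1010
Te = 89.17 kN


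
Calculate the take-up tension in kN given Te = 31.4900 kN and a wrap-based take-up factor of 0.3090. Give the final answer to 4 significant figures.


T_tu = 31.4900 * 0.3090
T_tu = 9.730 kN


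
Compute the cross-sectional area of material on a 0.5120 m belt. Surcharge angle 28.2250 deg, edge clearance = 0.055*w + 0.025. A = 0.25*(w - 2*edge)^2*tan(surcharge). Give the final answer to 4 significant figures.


edge = 0.055*0.5120 + 0.025 = 0.05316 m
ew = 0.5120 - 2*0.05316 = 0.40568 m
A = 0.25 * 0.40568^2 * tan(28.2250 deg)
A = 0.02208 m^2


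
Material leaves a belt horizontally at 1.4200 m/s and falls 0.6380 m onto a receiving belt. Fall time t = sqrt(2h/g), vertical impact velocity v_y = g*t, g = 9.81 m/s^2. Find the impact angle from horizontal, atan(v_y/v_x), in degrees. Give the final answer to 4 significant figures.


t = sqrt(2*0.6380/9.81) = 0.360654 s
v_y = 9.81 * 0.360654 = 3.53802 m/s
angle = atan(3.53802 / 1.4200) = 68.13 deg


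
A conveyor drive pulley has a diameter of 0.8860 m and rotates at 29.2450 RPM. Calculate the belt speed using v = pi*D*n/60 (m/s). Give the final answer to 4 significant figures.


v = pi * 0.8860 * 29.2450 / 60
v = 1.357 m/s


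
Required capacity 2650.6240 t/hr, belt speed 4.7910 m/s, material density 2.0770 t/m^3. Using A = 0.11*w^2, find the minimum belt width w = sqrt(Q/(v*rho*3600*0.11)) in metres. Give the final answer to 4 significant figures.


A_req = 2650.6240 / (4.7910 * 2.0770 * 3600) = 0.0739917 m^2
w = sqrt(0.0739917 / 0.11)
w = 0.8202 m


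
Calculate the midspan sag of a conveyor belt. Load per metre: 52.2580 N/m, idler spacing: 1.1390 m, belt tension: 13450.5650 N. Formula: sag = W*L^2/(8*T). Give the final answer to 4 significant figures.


sag = 52.2580 * 1.1390^2 / (8 * 13450.5650)
sag = 0.0006300 m


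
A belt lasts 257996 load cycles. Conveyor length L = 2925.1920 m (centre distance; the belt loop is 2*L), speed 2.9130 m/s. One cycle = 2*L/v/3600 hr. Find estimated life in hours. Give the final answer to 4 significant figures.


cycle_time = 2 * 2925.1920 / 2.9130 / 3600 = 0.557881 hr
life = 257996 * 0.557881 = 143900 hours


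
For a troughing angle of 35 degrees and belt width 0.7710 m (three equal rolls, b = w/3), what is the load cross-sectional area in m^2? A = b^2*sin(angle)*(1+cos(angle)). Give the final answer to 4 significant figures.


b = 0.7710/3 = 0.257 m
A = 0.257^2 * sin(35 deg) * (1 + cos(35 deg))
A = 0.06892 m^2


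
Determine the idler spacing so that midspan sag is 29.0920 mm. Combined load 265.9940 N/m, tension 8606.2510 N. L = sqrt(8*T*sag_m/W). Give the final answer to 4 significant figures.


sag = 29.0920/1000 = 0.029092 m
L = sqrt(8 * 8606.2510 * 0.029092 / 265.9940)
L = 2.744 m


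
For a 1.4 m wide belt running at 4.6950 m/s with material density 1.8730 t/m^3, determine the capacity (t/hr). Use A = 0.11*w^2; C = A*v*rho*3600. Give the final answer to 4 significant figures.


A = 0.11 * 1.4^2 = 0.2156 m^2
C = 0.2156 * 4.6950 * 1.8730 * 3600
C = 6825 t/hr


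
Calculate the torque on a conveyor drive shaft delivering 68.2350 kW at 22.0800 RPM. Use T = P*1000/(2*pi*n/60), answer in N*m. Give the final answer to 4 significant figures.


omega = 2*pi*22.0800/60 = 2.31221 rad/s
T = 68.2350*1000 / 2.31221
T = 29510 N*m


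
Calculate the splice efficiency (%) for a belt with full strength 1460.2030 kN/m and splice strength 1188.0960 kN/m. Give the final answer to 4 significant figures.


Eff = 1188.0960 / 1460.2030 * 100
Eff = 81.37 %


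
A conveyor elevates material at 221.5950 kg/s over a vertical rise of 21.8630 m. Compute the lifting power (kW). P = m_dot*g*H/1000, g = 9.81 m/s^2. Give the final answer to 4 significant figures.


P = 221.5950 * 9.81 * 21.8630 / 1000
P = 47.53 kW


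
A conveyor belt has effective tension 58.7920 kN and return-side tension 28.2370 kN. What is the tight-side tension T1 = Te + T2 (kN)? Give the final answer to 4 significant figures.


T1 = Te + T2 = 58.7920 + 28.2370
T1 = 87.03 kN


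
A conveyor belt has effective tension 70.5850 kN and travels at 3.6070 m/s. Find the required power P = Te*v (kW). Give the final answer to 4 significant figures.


P = Te * v = 70.5850 * 3.6070
P = 254.6 kW


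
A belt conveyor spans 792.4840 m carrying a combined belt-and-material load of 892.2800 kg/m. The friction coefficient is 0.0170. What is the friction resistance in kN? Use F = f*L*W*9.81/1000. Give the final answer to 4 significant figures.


F = 0.0170 * 792.4840 * 892.2800 * 9.81 / 1000
F = 117.9 kN


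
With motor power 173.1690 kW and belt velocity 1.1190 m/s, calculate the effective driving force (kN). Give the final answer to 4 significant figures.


Te = P / v = 173.1690 / 1.1190
Te = 154.8 kN


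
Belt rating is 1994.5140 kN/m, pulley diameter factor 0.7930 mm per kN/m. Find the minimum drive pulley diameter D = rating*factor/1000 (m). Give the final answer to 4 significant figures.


D = 1994.5140 * 0.7930 / 1000
D = 1.582 m


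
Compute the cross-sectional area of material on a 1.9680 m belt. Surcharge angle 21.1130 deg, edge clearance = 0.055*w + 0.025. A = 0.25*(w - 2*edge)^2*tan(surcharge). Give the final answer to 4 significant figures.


edge = 0.055*1.9680 + 0.025 = 0.13324 m
ew = 1.9680 - 2*0.13324 = 1.70152 m
A = 0.25 * 1.70152^2 * tan(21.1130 deg)
A = 0.2795 m^2


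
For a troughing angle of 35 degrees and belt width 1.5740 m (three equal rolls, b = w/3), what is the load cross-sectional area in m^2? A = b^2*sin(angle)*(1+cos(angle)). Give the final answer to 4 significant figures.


b = 1.5740/3 = 0.524667 m
A = 0.524667^2 * sin(35 deg) * (1 + cos(35 deg))
A = 0.2872 m^2


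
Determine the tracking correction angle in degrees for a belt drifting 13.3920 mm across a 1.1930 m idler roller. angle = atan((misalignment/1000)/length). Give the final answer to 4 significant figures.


misalign_m = 13.3920 / 1000 = 0.013392 m
angle = atan(0.013392 / 1.1930)
angle = 0.6431 deg


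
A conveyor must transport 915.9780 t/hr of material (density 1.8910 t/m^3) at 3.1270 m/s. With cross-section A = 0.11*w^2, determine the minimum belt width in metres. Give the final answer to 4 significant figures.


A_req = 915.9780 / (3.1270 * 1.8910 * 3600) = 0.0430292 m^2
w = sqrt(0.0430292 / 0.11)
w = 0.6254 m


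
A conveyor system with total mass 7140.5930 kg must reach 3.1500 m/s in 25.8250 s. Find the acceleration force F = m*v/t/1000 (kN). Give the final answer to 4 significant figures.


F = 7140.5930 * 3.1500 / 25.8250 / 1000
F = 0.8710 kN


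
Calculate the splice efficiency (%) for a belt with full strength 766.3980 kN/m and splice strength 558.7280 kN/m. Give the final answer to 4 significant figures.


Eff = 558.7280 / 766.3980 * 100
Eff = 72.90 %


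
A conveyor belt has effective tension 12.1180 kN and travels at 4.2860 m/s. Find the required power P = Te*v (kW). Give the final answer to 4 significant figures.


P = Te * v = 12.1180 * 4.2860
P = 51.94 kW


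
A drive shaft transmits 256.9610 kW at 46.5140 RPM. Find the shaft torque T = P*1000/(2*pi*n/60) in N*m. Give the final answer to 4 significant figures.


omega = 2*pi*46.5140/60 = 4.87093 rad/s
T = 256.9610*1000 / 4.87093
T = 52750 N*m


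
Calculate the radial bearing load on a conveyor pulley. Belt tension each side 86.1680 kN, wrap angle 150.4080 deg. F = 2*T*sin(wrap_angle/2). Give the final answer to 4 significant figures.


F = 2 * 86.1680 * sin(150.4080/2 deg)
F = 166.6 kN


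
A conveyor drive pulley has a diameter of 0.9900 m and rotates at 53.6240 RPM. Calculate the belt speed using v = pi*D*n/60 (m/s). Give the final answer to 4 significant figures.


v = pi * 0.9900 * 53.6240 / 60
v = 2.780 m/s


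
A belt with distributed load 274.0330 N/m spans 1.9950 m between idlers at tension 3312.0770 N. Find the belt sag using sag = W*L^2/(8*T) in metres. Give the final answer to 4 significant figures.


sag = 274.0330 * 1.9950^2 / (8 * 3312.0770)
sag = 0.04116 m


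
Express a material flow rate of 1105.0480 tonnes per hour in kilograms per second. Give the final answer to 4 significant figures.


m_dot = 1105.0480 * 1000 / 3600
m_dot = 307.0 kg/s


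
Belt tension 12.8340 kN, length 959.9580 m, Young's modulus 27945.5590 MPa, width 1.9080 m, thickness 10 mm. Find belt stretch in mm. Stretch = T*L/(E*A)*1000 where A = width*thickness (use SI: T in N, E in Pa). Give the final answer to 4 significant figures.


A = 1.9080 * 0.01 = 0.01908 m^2
Stretch = 12.8340*1000 * 959.9580 / (27945.5590e6 * 0.01908) * 1000
Stretch = 23.11 mm


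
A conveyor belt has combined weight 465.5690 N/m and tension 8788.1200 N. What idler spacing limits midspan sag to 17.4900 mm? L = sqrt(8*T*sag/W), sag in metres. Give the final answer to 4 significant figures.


sag = 17.4900/1000 = 0.017490 m
L = sqrt(8 * 8788.1200 * 0.017490 / 465.5690)
L = 1.625 m


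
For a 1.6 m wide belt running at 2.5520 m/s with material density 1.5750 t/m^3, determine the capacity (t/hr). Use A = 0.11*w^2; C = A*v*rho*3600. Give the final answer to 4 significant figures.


A = 0.11 * 1.6^2 = 0.2816 m^2
C = 0.2816 * 2.5520 * 1.5750 * 3600
C = 4075 t/hr


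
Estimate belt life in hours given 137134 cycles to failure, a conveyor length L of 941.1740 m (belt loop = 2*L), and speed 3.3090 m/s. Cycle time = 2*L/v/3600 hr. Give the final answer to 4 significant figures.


cycle_time = 2 * 941.1740 / 3.3090 / 3600 = 0.158016 hr
life = 137134 * 0.158016 = 21670 hours


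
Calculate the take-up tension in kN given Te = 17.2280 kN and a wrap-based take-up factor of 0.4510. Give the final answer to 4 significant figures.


T_tu = 17.2280 * 0.4510
T_tu = 7.770 kN


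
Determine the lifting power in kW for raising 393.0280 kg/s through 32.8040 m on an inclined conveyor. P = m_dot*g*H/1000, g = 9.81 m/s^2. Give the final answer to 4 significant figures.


P = 393.0280 * 9.81 * 32.8040 / 1000
P = 126.5 kW


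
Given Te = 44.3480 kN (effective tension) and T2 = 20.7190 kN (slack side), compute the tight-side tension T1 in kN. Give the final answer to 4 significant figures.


T1 = Te + T2 = 44.3480 + 20.7190
T1 = 65.07 kN


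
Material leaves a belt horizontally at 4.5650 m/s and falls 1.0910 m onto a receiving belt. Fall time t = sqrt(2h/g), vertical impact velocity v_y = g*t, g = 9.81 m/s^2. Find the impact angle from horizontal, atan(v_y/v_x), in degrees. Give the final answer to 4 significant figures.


t = sqrt(2*1.0910/9.81) = 0.471621 s
v_y = 9.81 * 0.471621 = 4.6266 m/s
angle = atan(4.6266 / 4.5650) = 45.38 deg


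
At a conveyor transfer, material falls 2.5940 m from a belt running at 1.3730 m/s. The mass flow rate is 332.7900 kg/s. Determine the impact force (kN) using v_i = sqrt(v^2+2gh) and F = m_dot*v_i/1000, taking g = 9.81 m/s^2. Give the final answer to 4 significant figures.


v_i = sqrt(1.3730^2 + 2*9.81*2.5940) = 7.26494 m/s
F = 332.7900 * 7.26494 / 1000
F = 2.418 kN


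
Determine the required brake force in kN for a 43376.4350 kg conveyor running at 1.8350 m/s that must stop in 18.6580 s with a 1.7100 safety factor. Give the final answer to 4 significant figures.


F = 43376.4350 * 1.8350 / 18.6580 * 1.7100 / 1000
F = 7.295 kN


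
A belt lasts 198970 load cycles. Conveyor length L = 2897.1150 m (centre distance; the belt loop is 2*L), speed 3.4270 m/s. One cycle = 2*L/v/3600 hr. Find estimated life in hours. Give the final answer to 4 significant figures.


cycle_time = 2 * 2897.1150 / 3.4270 / 3600 = 0.469655 hr
life = 198970 * 0.469655 = 93450 hours


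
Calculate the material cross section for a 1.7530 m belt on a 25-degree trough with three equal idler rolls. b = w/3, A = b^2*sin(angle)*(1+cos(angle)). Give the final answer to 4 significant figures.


b = 1.7530/3 = 0.584333 m
A = 0.584333^2 * sin(25 deg) * (1 + cos(25 deg))
A = 0.2751 m^2


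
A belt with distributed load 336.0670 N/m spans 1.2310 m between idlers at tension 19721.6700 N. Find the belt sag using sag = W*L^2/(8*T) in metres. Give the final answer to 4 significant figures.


sag = 336.0670 * 1.2310^2 / (8 * 19721.6700)
sag = 0.003228 m


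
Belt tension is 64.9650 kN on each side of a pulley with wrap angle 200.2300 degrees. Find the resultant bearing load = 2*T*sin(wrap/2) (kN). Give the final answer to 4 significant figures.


F = 2 * 64.9650 * sin(200.2300/2 deg)
F = 127.9 kN


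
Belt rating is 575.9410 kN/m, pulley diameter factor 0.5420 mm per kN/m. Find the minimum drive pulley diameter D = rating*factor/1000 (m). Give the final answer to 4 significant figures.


D = 575.9410 * 0.5420 / 1000
D = 0.3122 m


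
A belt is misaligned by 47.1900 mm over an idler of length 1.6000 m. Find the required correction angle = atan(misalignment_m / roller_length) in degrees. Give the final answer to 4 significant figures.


misalign_m = 47.1900 / 1000 = 0.047190 m
angle = atan(0.047190 / 1.6000)
angle = 1.689 deg


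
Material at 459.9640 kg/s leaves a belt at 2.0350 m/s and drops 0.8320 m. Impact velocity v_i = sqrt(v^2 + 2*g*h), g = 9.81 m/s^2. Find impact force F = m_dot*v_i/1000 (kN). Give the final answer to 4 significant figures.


v_i = sqrt(2.0350^2 + 2*9.81*0.8320) = 4.52383 m/s
F = 459.9640 * 4.52383 / 1000
F = 2.081 kN


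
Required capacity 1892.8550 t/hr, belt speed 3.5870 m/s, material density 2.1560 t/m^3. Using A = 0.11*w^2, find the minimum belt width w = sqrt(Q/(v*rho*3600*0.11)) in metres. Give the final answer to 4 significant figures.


A_req = 1892.8550 / (3.5870 * 2.1560 * 3600) = 0.0679884 m^2
w = sqrt(0.0679884 / 0.11)
w = 0.7862 m


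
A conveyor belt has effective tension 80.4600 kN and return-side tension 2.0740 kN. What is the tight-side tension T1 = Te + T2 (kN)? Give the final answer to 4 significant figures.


T1 = Te + T2 = 80.4600 + 2.0740
T1 = 82.53 kN


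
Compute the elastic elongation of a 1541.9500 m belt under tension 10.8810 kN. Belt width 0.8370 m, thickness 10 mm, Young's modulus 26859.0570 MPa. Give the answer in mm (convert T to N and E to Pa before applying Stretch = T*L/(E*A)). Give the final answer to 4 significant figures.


A = 0.8370 * 0.01 = 0.00837 m^2
Stretch = 10.8810*1000 * 1541.9500 / (26859.0570e6 * 0.00837) * 1000
Stretch = 74.63 mm


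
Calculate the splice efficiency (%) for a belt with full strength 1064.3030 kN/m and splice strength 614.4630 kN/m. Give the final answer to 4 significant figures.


Eff = 614.4630 / 1064.3030 * 100
Eff = 57.73 %


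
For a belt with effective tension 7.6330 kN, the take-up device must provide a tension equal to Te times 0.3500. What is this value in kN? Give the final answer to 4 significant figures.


T_tu = 7.6330 * 0.3500
T_tu = 2.672 kN


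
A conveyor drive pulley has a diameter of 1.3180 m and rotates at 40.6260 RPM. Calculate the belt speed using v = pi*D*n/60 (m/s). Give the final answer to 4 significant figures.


v = pi * 1.3180 * 40.6260 / 60
v = 2.804 m/s


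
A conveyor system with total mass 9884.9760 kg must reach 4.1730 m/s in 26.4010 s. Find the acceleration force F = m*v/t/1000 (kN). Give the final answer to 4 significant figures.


F = 9884.9760 * 4.1730 / 26.4010 / 1000
F = 1.562 kN


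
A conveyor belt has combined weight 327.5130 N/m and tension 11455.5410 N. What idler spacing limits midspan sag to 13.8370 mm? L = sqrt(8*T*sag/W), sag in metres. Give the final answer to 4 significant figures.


sag = 13.8370/1000 = 0.013837 m
L = sqrt(8 * 11455.5410 * 0.013837 / 327.5130)
L = 1.968 m


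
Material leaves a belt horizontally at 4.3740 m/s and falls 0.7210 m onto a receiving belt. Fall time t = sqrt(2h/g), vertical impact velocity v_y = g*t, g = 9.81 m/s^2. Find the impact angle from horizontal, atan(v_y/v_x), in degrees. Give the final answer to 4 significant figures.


t = sqrt(2*0.7210/9.81) = 0.383396 s
v_y = 9.81 * 0.383396 = 3.76111 m/s
angle = atan(3.76111 / 4.3740) = 40.69 deg


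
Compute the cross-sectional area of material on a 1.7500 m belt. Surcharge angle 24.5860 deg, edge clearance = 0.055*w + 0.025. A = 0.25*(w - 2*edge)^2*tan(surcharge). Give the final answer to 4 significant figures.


edge = 0.055*1.7500 + 0.025 = 0.12125 m
ew = 1.7500 - 2*0.12125 = 1.5075 m
A = 0.25 * 1.5075^2 * tan(24.5860 deg)
A = 0.2599 m^2


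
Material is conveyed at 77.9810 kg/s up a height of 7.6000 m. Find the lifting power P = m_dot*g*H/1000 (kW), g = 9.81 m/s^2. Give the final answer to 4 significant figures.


P = 77.9810 * 9.81 * 7.6000 / 1000
P = 5.814 kW


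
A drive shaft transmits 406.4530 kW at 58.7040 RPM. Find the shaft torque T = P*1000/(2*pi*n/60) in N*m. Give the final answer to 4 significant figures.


omega = 2*pi*58.7040/60 = 6.14747 rad/s
T = 406.4530*1000 / 6.14747
T = 66120 N*m


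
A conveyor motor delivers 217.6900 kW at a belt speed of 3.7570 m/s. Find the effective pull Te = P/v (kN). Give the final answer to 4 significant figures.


Te = P / v = 217.6900 / 3.7570
Te = 57.94 kN


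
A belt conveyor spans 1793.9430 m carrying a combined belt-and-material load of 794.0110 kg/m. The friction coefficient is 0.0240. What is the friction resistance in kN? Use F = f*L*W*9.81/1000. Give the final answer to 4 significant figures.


F = 0.0240 * 1793.9430 * 794.0110 * 9.81 / 1000
F = 335.4 kN


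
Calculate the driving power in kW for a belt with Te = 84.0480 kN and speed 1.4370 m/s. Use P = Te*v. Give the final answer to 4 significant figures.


P = Te * v = 84.0480 * 1.4370
P = 120.8 kW


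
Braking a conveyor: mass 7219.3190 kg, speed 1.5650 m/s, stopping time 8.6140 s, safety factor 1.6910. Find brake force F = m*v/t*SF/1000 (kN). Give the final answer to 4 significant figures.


F = 7219.3190 * 1.5650 / 8.6140 * 1.6910 / 1000
F = 2.218 kN


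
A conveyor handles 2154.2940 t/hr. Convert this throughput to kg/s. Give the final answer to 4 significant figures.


m_dot = 2154.2940 * 1000 / 3600
m_dot = 598.4 kg/s


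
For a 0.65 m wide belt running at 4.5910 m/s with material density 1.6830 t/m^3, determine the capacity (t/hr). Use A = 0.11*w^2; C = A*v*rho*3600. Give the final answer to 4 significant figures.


A = 0.11 * 0.65^2 = 0.046475 m^2
C = 0.046475 * 4.5910 * 1.6830 * 3600
C = 1293 t/hr


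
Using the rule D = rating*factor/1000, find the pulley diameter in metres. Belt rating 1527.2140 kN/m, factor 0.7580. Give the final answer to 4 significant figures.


D = 1527.2140 * 0.7580 / 1000
D = 1.158 m


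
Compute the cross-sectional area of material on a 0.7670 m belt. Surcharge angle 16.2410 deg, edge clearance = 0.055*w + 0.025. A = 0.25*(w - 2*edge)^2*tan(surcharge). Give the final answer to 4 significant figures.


edge = 0.055*0.7670 + 0.025 = 0.067185 m
ew = 0.7670 - 2*0.067185 = 0.63263 m
A = 0.25 * 0.63263^2 * tan(16.2410 deg)
A = 0.02915 m^2


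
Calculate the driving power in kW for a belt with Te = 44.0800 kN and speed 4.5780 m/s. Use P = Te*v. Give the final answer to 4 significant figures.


P = Te * v = 44.0800 * 4.5780
P = 201.8 kW


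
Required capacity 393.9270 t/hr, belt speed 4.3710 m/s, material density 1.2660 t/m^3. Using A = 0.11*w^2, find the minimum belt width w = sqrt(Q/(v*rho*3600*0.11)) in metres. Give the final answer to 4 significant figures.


A_req = 393.9270 / (4.3710 * 1.2660 * 3600) = 0.0197742 m^2
w = sqrt(0.0197742 / 0.11)
w = 0.4240 m


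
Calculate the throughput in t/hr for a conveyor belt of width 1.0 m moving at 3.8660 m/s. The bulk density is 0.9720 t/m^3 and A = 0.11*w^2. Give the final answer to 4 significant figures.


A = 0.11 * 1.0^2 = 0.11 m^2
C = 0.11 * 3.8660 * 0.9720 * 3600
C = 1488 t/hr


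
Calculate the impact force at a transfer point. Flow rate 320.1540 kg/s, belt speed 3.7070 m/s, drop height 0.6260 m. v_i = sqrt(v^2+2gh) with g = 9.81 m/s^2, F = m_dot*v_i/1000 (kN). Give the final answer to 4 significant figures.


v_i = sqrt(3.7070^2 + 2*9.81*0.6260) = 5.10137 m/s
F = 320.1540 * 5.10137 / 1000
F = 1.633 kN


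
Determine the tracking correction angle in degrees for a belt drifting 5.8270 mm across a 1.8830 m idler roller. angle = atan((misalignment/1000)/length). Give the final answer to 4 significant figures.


misalign_m = 5.8270 / 1000 = 0.005827 m
angle = atan(0.005827 / 1.8830)
angle = 0.1773 deg


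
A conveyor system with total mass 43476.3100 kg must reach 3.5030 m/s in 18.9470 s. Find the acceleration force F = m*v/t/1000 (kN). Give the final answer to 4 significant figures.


F = 43476.3100 * 3.5030 / 18.9470 / 1000
F = 8.038 kN


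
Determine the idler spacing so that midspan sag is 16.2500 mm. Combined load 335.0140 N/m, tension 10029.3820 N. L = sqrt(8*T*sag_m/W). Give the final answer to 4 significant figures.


sag = 16.2500/1000 = 0.016250 m
L = sqrt(8 * 10029.3820 * 0.016250 / 335.0140)
L = 1.973 m


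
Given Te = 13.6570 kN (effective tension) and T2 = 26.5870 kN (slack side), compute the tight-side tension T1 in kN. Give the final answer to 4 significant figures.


T1 = Te + T2 = 13.6570 + 26.5870
T1 = 40.24 kN


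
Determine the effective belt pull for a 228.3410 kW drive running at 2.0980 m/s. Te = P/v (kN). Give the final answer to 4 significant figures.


Te = P / v = 228.3410 / 2.0980
Te = 108.8 kN


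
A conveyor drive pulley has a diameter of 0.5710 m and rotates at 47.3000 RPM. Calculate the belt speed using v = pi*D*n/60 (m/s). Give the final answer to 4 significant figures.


v = pi * 0.5710 * 47.3000 / 60
v = 1.414 m/s


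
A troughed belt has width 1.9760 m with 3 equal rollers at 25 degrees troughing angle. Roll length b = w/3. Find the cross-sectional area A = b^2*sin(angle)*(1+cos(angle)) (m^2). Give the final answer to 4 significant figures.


b = 1.9760/3 = 0.658667 m
A = 0.658667^2 * sin(25 deg) * (1 + cos(25 deg))
A = 0.3495 m^2


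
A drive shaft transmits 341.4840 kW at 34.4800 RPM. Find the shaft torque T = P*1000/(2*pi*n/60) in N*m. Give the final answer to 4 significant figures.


omega = 2*pi*34.4800/60 = 3.61074 rad/s
T = 341.4840*1000 / 3.61074
T = 94570 N*m


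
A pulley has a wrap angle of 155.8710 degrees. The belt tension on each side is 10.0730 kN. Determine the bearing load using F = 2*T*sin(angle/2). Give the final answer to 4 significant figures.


F = 2 * 10.0730 * sin(155.8710/2 deg)
F = 19.70 kN


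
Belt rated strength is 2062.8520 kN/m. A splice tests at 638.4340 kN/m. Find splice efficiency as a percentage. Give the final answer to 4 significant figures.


Eff = 638.4340 / 2062.8520 * 100
Eff = 30.95 %


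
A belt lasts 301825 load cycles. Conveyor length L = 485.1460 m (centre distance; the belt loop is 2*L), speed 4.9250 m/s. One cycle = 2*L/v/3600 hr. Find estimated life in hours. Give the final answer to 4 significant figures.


cycle_time = 2 * 485.1460 / 4.9250 / 3600 = 0.054726 hr
life = 301825 * 0.054726 = 16520 hours


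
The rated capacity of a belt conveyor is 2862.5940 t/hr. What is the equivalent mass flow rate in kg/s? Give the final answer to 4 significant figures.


m_dot = 2862.5940 * 1000 / 3600
m_dot = 795.2 kg/s


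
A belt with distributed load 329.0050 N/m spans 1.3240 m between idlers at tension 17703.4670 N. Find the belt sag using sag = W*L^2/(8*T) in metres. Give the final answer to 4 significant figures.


sag = 329.0050 * 1.3240^2 / (8 * 17703.4670)
sag = 0.004072 m


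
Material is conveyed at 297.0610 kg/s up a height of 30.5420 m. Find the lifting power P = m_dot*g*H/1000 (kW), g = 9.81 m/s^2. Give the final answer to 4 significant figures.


P = 297.0610 * 9.81 * 30.5420 / 1000
P = 89.00 kW


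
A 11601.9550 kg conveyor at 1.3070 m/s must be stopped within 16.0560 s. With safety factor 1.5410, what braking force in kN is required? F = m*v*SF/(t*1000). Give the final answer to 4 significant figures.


F = 11601.9550 * 1.3070 / 16.0560 * 1.5410 / 1000
F = 1.455 kN


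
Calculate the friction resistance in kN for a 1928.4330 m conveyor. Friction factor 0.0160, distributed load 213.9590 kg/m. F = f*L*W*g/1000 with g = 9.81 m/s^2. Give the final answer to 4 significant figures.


F = 0.0160 * 1928.4330 * 213.9590 * 9.81 / 1000
F = 64.76 kN


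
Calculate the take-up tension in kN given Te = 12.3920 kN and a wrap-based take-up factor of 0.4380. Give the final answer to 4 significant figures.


T_tu = 12.3920 * 0.4380
T_tu = 5.428 kN


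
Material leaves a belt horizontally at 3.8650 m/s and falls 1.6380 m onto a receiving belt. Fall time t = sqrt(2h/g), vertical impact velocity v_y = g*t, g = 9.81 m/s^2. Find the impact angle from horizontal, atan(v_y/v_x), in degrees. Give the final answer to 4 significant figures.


t = sqrt(2*1.6380/9.81) = 0.57788 s
v_y = 9.81 * 0.57788 = 5.669 m/s
angle = atan(5.669 / 3.8650) = 55.71 deg


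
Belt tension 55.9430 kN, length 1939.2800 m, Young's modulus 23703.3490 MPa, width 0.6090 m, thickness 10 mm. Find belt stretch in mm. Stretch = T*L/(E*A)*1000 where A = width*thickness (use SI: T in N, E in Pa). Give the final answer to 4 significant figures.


A = 0.6090 * 0.01 = 0.00609 m^2
Stretch = 55.9430*1000 * 1939.2800 / (23703.3490e6 * 0.00609) * 1000
Stretch = 751.6 mm


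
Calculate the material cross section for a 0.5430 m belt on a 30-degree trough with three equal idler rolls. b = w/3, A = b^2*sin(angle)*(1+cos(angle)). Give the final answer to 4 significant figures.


b = 0.5430/3 = 0.181 m
A = 0.181^2 * sin(30 deg) * (1 + cos(30 deg))
A = 0.03057 m^2


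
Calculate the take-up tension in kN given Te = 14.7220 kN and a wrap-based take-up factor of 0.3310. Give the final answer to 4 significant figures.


T_tu = 14.7220 * 0.3310
T_tu = 4.873 kN


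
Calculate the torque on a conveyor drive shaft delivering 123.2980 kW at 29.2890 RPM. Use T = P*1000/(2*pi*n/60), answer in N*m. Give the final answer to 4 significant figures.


omega = 2*pi*29.2890/60 = 3.06714 rad/s
T = 123.2980*1000 / 3.06714
T = 40200 N*m


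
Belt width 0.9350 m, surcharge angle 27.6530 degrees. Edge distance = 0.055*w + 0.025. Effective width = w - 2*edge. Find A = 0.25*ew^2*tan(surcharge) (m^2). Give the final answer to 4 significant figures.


edge = 0.055*0.9350 + 0.025 = 0.076425 m
ew = 0.9350 - 2*0.076425 = 0.78215 m
A = 0.25 * 0.78215^2 * tan(27.6530 deg)
A = 0.08014 m^2


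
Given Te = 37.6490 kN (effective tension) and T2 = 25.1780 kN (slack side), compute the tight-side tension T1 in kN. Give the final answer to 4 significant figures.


T1 = Te + T2 = 37.6490 + 25.1780
T1 = 62.83 kN


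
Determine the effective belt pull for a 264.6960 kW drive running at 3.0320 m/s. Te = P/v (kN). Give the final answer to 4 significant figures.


Te = P / v = 264.6960 / 3.0320
Te = 87.30 kN


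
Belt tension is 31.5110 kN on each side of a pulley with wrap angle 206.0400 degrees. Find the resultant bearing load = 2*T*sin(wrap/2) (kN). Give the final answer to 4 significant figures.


F = 2 * 31.5110 * sin(206.0400/2 deg)
F = 61.40 kN


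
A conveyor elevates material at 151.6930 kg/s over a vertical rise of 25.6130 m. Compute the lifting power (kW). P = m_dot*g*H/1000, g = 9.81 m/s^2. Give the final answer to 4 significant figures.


P = 151.6930 * 9.81 * 25.6130 / 1000
P = 38.11 kW


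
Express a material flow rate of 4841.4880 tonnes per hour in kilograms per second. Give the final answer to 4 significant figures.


m_dot = 4841.4880 * 1000 / 3600
m_dot = 1345 kg/s


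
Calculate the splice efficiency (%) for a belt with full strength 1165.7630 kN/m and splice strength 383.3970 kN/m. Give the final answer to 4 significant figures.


Eff = 383.3970 / 1165.7630 * 100
Eff = 32.89 %


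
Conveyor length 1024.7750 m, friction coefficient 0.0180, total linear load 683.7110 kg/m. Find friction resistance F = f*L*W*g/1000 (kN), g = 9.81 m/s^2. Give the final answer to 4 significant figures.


F = 0.0180 * 1024.7750 * 683.7110 * 9.81 / 1000
F = 123.7 kN


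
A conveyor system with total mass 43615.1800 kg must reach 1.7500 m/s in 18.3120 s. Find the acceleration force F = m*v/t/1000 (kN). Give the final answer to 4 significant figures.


F = 43615.1800 * 1.7500 / 18.3120 / 1000
F = 4.168 kN


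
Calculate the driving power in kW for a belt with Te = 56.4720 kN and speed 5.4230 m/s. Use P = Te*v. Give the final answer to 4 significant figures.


P = Te * v = 56.4720 * 5.4230
P = 306.2 kW


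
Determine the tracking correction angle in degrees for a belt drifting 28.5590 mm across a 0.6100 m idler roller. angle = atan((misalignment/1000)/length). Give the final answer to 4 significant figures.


misalign_m = 28.5590 / 1000 = 0.028559 m
angle = atan(0.028559 / 0.6100)
angle = 2.681 deg


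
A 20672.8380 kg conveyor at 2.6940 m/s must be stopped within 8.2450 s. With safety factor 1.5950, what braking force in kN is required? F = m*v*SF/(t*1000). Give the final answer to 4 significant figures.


F = 20672.8380 * 2.6940 / 8.2450 * 1.5950 / 1000
F = 10.77 kN


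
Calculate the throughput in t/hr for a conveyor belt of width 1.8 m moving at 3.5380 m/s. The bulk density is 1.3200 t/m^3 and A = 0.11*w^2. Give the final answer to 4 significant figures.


A = 0.11 * 1.8^2 = 0.3564 m^2
C = 0.3564 * 3.5380 * 1.3200 * 3600
C = 5992 t/hr


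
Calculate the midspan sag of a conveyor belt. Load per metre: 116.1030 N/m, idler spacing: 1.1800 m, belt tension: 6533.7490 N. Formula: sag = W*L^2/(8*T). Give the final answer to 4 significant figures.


sag = 116.1030 * 1.1800^2 / (8 * 6533.7490)
sag = 0.003093 m


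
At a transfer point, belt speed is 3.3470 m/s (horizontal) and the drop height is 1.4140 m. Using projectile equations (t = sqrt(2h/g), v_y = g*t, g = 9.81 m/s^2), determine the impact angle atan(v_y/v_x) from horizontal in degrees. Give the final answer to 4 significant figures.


t = sqrt(2*1.4140/9.81) = 0.536915 s
v_y = 9.81 * 0.536915 = 5.26714 m/s
angle = atan(5.26714 / 3.3470) = 57.57 deg


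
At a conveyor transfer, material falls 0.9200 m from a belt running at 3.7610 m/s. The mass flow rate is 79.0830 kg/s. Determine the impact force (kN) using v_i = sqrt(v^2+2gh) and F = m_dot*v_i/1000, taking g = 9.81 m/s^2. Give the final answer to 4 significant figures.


v_i = sqrt(3.7610^2 + 2*9.81*0.9200) = 5.67411 m/s
F = 79.0830 * 5.67411 / 1000
F = 0.4487 kN


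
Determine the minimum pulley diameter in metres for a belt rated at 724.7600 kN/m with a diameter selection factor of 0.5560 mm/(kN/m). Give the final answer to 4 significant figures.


D = 724.7600 * 0.5560 / 1000
D = 0.4030 m


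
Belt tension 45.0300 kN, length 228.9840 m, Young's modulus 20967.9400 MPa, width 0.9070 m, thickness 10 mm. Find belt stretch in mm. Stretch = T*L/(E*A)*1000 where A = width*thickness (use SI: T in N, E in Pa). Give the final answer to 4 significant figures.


A = 0.9070 * 0.01 = 0.00907 m^2
Stretch = 45.0300*1000 * 228.9840 / (20967.9400e6 * 0.00907) * 1000
Stretch = 54.22 mm


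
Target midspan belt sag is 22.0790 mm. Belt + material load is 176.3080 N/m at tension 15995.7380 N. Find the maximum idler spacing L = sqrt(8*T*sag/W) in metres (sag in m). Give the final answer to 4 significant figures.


sag = 22.0790/1000 = 0.022079 m
L = sqrt(8 * 15995.7380 * 0.022079 / 176.3080)
L = 4.003 m


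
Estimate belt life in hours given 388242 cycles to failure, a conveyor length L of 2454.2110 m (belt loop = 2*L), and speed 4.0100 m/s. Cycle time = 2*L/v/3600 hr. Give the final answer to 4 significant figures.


cycle_time = 2 * 2454.2110 / 4.0100 / 3600 = 0.340013 hr
life = 388242 * 0.340013 = 132000 hours


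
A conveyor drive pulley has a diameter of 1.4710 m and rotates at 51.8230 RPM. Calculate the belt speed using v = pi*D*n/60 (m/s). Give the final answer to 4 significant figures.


v = pi * 1.4710 * 51.8230 / 60
v = 3.991 m/s


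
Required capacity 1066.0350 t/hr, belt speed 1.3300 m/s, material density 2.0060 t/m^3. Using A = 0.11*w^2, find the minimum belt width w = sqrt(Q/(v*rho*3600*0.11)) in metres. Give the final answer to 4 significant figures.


A_req = 1066.0350 / (1.3300 * 2.0060 * 3600) = 0.110991 m^2
w = sqrt(0.110991 / 0.11)
w = 1.004 m


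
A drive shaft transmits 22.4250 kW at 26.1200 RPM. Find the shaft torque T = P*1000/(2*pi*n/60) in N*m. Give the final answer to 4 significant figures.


omega = 2*pi*26.1200/60 = 2.73528 rad/s
T = 22.4250*1000 / 2.73528
T = 8198 N*m


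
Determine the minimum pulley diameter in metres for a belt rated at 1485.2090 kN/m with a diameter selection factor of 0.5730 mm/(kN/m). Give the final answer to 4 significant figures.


D = 1485.2090 * 0.5730 / 1000
D = 0.8510 m


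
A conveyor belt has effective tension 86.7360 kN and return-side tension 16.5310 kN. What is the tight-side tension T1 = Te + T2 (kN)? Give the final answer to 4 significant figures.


T1 = Te + T2 = 86.7360 + 16.5310
T1 = 103.3 kN


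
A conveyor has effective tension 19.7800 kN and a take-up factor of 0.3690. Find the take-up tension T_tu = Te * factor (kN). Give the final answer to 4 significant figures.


T_tu = 19.7800 * 0.3690
T_tu = 7.299 kN


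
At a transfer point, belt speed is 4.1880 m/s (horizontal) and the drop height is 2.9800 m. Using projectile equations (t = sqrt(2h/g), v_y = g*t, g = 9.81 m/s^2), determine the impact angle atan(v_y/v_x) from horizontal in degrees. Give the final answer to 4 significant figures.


t = sqrt(2*2.9800/9.81) = 0.779451 s
v_y = 9.81 * 0.779451 = 7.64641 m/s
angle = atan(7.64641 / 4.1880) = 61.29 deg


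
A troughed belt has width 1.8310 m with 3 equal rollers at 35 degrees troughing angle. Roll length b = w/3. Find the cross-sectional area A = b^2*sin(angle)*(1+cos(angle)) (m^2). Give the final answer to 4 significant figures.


b = 1.8310/3 = 0.610333 m
A = 0.610333^2 * sin(35 deg) * (1 + cos(35 deg))
A = 0.3887 m^2


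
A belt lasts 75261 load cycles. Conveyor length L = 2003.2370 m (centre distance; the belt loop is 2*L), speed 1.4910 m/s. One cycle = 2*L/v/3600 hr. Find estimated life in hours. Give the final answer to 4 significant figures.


cycle_time = 2 * 2003.2370 / 1.4910 / 3600 = 0.746418 hr
life = 75261 * 0.746418 = 56180 hours


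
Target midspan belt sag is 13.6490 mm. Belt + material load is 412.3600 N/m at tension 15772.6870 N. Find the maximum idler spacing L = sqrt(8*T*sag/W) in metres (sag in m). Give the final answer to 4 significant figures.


sag = 13.6490/1000 = 0.013649 m
L = sqrt(8 * 15772.6870 * 0.013649 / 412.3600)
L = 2.044 m


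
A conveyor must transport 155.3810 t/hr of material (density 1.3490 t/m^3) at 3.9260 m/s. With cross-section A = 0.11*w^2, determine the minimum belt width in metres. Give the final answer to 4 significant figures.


A_req = 155.3810 / (3.9260 * 1.3490 * 3600) = 0.00814954 m^2
w = sqrt(0.00814954 / 0.11)
w = 0.2722 m


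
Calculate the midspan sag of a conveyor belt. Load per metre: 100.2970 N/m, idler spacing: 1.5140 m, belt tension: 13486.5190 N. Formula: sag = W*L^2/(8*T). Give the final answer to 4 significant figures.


sag = 100.2970 * 1.5140^2 / (8 * 13486.5190)
sag = 0.002131 m
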